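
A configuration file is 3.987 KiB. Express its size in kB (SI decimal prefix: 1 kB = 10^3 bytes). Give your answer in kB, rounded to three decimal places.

4.083 kB

3.987 KiB = 3.987 × 2^10 bytes = 4,082.688 bytes
1 kB = 1,000 bytes
4,082.688 / 1,000 = 4.083 kB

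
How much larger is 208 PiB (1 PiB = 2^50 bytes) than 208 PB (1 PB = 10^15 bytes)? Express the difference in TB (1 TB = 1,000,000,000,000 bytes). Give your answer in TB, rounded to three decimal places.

208 PiB = 208 × 1,125,899,906,842,624 = 234,187,180,623,265,792 bytes
208 PB = 208 × 1,000,000,000,000,000 = 208,000,000,000,000,000 bytes
difference = 26,187,180,623,265,792 bytes
26,187,180,623,265,792 / 1,000,000,000,000 = 26,187.181 TB

26,187.181 TB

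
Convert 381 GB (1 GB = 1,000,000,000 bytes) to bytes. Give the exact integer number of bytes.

381,000,000,000 bytes

381 × 1,000,000,000 = 381,000,000,000 bytes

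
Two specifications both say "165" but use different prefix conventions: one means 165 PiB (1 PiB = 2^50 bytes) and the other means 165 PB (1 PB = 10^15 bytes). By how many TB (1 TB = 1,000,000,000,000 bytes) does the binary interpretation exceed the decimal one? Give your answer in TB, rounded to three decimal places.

165 PiB = 165 × 1,125,899,906,842,624 = 185,773,484,629,032,960 bytes
165 PB = 165 × 1,000,000,000,000,000 = 165,000,000,000,000,000 bytes
difference = 20,773,484,629,032,960 bytes
20,773,484,629,032,960 / 1,000,000,000,000 = 20,773.485 TB

20,773.485 TB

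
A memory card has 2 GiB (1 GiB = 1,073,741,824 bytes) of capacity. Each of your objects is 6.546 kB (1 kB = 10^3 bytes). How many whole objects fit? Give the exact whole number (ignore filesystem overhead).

Capacity: 2 GiB = 2,147,483,648 bytes
Per item: 6.546 kB = 6,546 bytes
⌊2,147,483,648 / 6,546⌋ = 328,060

328,060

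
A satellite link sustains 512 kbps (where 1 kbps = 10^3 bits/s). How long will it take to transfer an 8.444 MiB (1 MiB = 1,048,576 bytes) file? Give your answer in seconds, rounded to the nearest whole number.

138 seconds

8.444 MiB = 8,854,175.744 bytes = 70,833,405.952 bits
512 kbps = 512,000 bits/s
time = 70,833,405.952 / 512,000 = 138 s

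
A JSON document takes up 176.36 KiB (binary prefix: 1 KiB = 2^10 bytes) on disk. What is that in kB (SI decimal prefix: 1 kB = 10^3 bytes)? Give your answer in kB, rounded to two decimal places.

176.36 KiB × 1,024 bytes/KiB = 180,592.64 bytes
1 kB = 1,000 bytes
180,592.64 / 1,000 = 180.59 kB

180.59 kB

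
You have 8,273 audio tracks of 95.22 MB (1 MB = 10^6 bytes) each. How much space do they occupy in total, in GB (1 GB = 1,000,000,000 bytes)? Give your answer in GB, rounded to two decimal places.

Total = 8,273 × 95.22 MB = 787755.06 MB
= 787755.06 × 1,000,000 bytes = 787,755,060,000 bytes
1 GB = 1,000,000,000 bytes
787,755,060,000 / 1,000,000,000 = 787.76 GB

787.76 GB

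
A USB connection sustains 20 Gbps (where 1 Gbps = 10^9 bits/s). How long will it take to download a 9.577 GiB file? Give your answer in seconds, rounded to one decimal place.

9.577 GiB = 10,283,225,448.448 bytes = 82,265,803,587.584 bits
20 Gbps = 20,000,000,000 bits/s
time = 82,265,803,587.584 / 20,000,000,000 = 4.1 s

4.1 seconds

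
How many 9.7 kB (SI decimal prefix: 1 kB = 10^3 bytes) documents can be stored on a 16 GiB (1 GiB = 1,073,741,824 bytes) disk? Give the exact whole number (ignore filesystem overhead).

Capacity: 16 GiB = 17,179,869,184 bytes
Per item: 9.7 kB = 9,700 bytes
⌊17,179,869,184 / 9,700⌋ = 1,771,120

1,771,120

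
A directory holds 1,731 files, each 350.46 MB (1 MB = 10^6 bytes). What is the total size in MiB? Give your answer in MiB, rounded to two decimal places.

Total = 1,731 × 350.46 MB = 606646.26 MB
= 606646.26 × 1,000,000 bytes = 606,646,260,000 bytes
1 MiB = 1,048,576 bytes
606,646,260,000 / 1,048,576 = 578,542.96 MiB

578,542.96 MiB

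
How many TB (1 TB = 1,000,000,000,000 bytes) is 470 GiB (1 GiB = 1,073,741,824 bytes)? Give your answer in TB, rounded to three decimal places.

470 GiB = 470 × 2^30 bytes = 504,658,657,280 bytes
1 TB = 1,000,000,000,000 bytes
504,658,657,280 / 1,000,000,000,000 = 0.505 TB

0.505 TB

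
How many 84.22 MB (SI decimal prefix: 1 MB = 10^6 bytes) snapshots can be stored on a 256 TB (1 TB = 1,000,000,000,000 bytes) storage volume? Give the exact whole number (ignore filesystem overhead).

Capacity: 256 TB = 256,000,000,000,000 bytes
Per item: 84.22 MB = 84,220,000 bytes
⌊256,000,000,000,000 / 84,220,000⌋ = 3,039,658

3,039,658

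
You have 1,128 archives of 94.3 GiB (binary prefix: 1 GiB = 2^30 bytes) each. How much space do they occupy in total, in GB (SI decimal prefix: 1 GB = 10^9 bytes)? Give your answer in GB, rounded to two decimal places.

Total = 1,128 × 94.3 GiB = 106370.4 GiB
= 106370.4 × 1,073,741,824 bytes = 114,214,347,315,609.6 bytes
1 GB = 1,000,000,000 bytes
114,214,347,315,609.6 / 1,000,000,000 = 114,214.35 GB

114,214.35 GB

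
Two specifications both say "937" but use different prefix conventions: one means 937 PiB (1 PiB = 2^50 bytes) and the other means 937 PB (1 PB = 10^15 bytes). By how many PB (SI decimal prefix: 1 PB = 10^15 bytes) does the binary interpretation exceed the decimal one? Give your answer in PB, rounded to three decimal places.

937 PiB = 937 × 1,125,899,906,842,624 = 1,054,968,212,711,538,688 bytes
937 PB = 937 × 1,000,000,000,000,000 = 937,000,000,000,000,000 bytes
difference = 117,968,212,711,538,688 bytes
117,968,212,711,538,688 / 1,000,000,000,000,000 = 117.968 PB

117.968 PB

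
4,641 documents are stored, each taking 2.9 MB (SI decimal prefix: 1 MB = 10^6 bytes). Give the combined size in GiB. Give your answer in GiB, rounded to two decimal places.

Total = 4,641 × 2.9 MB = 13458.9 MB
= 13458.9 × 1,000,000 bytes = 13,458,900,000 bytes
1 GiB = 1,073,741,824 bytes
13,458,900,000 / 1,073,741,824 = 12.53 GiB

12.53 GiB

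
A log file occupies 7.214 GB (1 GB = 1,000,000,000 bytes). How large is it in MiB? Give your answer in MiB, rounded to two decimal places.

7.214 GB × 1,000,000,000 bytes/GB = 7,214,000,000 bytes
1 MiB = 2^20 bytes = 1,048,576 bytes
7,214,000,000 / 1,048,576 = 6,879.81 MiB

6,879.81 MiB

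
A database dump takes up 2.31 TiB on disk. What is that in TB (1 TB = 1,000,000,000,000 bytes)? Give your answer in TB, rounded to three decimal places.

2.31 TiB × 1,099,511,627,776 bytes/TiB = 2,539,871,860,162.56 bytes
1 TB = 1,000,000,000,000 bytes
2,539,871,860,162.56 / 1,000,000,000,000 = 2.540 TB

2.540 TB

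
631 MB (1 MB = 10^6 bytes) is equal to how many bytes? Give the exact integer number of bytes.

631 × 1,000,000 = 631,000,000 bytes  (1 MB = 10^6 bytes)

631,000,000 bytes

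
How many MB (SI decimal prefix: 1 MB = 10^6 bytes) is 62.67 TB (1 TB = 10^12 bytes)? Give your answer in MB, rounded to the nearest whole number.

62,670,000 MB

62.67 TB × 1,000,000,000,000 bytes/TB = 62,670,000,000,000 bytes
1 MB = 10^6 bytes = 1,000,000 bytes
62,670,000,000,000 / 1,000,000 = 62,670,000 MB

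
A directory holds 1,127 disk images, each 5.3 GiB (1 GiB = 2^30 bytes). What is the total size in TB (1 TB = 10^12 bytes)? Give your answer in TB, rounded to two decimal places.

6.41 TB

Total = 1,127 × 5.3 GiB = 5973.1 GiB
= 5973.1 × 1,073,741,824 bytes = 6,413,567,288,934.4 bytes
1 TB = 1,000,000,000,000 bytes
6,413,567,288,934.4 / 1,000,000,000,000 = 6.41 TB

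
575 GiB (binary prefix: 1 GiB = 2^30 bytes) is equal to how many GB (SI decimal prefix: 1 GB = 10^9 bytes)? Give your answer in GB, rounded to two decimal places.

575 GiB = 575 × 2^30 bytes = 617,401,548,800 bytes
1 GB = 1,000,000,000 bytes
617,401,548,800 / 1,000,000,000 = 617.40 GB

617.40 GB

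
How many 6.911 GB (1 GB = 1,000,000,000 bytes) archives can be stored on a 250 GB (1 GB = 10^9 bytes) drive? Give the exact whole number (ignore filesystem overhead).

36

Capacity: 250 GB = 250,000,000,000 bytes
Per item: 6.911 GB = 6,911,000,000 bytes
⌊250,000,000,000 / 6,911,000,000⌋ = 36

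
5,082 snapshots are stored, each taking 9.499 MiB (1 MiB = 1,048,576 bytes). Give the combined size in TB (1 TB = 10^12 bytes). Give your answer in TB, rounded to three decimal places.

0.051 TB

Total = 5,082 × 9.499 MiB = 48273.918 MiB
= 48273.918 × 1,048,576 bytes = 50,618,871,840.768 bytes
1 TB = 1,000,000,000,000 bytes
50,618,871,840.768 / 1,000,000,000,000 = 0.051 TB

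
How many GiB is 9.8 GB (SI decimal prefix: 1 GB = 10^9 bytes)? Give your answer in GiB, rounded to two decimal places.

9.8 GB = 9.8 × 10^9 bytes = 9,800,000,000 bytes
1 GiB = 1,073,741,824 bytes
9,800,000,000 / 1,073,741,824 = 9.13 GiB

9.13 GiB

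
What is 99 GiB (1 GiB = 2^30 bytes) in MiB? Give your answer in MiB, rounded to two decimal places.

99 GiB = 99 × 2^30 bytes = 106,300,440,576 bytes
1 MiB = 1,048,576 bytes
106,300,440,576 / 1,048,576 = 101,376.00 MiB

101,376.00 MiB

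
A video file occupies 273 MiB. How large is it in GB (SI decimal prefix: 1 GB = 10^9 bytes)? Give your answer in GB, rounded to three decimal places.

0.286 GB

273 MiB × 1,048,576 bytes/MiB = 286,261,248 bytes
1 GB = 1,000,000,000 bytes
286,261,248 / 1,000,000,000 = 0.286 GB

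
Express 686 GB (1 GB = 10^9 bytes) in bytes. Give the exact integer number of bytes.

686 × 1,000,000,000 = 686,000,000,000 bytes

686,000,000,000 bytes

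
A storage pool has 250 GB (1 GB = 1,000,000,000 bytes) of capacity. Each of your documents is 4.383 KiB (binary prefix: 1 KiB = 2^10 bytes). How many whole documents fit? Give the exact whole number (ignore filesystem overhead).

55,701,716

Capacity: 250 GB = 250,000,000,000 bytes
Per item: 4.383 KiB = 4,488.192 bytes
⌊250,000,000,000 / 4,488.192⌋ = 55,701,716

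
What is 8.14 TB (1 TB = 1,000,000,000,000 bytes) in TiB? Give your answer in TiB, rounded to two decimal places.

7.40 TiB

8.14 TB = 8.14 × 10^12 bytes = 8,140,000,000,000 bytes
1 TiB = 1,099,511,627,776 bytes
8,140,000,000,000 / 1,099,511,627,776 = 7.40 TiB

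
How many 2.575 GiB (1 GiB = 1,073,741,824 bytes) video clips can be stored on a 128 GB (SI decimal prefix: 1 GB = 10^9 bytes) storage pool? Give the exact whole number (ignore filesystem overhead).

Capacity: 128 GB = 128,000,000,000 bytes
Per item: 2.575 GiB = 2,764,885,196.8 bytes
⌊128,000,000,000 / 2,764,885,196.8⌋ = 46

46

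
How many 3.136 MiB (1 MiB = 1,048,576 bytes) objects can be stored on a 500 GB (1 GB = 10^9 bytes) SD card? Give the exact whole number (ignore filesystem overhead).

152,052

Capacity: 500 GB = 500,000,000,000 bytes
Per item: 3.136 MiB = 3,288,334.336 bytes
⌊500,000,000,000 / 3,288,334.336⌋ = 152,052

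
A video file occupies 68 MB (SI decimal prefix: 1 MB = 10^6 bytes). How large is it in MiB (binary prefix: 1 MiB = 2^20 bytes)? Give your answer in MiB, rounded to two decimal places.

64.85 MiB

68 MB × 1,000,000 bytes/MB = 68,000,000 bytes
1 MiB = 1,048,576 bytes
68,000,000 / 1,048,576 = 64.85 MiB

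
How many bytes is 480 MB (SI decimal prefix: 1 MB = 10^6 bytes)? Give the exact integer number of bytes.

480,000,000 bytes

480 × 1,000,000 = 480,000,000 bytes  (1 MB = 10^6 bytes)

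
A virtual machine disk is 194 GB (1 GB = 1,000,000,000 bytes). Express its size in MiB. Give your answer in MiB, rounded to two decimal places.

194 GB × 1,000,000,000 bytes/GB = 194,000,000,000 bytes
1 MiB = 2^20 bytes = 1,048,576 bytes
194,000,000,000 / 1,048,576 = 185,012.82 MiB

185,012.82 MiB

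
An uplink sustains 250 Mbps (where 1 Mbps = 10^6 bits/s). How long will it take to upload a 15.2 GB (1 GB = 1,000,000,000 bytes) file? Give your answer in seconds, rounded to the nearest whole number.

15.2 GB = 15,200,000,000 bytes = 121,600,000,000 bits
250 Mbps = 250,000,000 bits/s
time = 121,600,000,000 / 250,000,000 = 486 s

486 seconds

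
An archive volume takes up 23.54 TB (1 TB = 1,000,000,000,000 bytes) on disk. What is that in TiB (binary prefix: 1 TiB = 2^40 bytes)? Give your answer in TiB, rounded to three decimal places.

23.54 TB = 23.54 × 10^12 bytes = 23,540,000,000,000 bytes
1 TiB = 1,099,511,627,776 bytes
23,540,000,000,000 / 1,099,511,627,776 = 21.410 TiB

21.410 TiB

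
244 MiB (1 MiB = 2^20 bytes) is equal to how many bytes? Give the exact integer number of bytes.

244 × 1,048,576 = 255,852,544 bytes

255,852,544 bytes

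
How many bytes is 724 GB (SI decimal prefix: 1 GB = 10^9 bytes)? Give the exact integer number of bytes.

724,000,000,000 bytes

724 × 1,000,000,000 = 724,000,000,000 bytes  (1 GB = 10^9 bytes)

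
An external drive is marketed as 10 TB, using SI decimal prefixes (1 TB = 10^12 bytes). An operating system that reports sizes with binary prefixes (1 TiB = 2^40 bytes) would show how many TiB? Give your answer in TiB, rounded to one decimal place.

10 TB = 10 × 10^12 bytes = 10,000,000,000,000 bytes
1 TiB = 2^40 bytes = 1,099,511,627,776 bytes
10,000,000,000,000 / 1,099,511,627,776 = 9.1 TiB

9.1 TiB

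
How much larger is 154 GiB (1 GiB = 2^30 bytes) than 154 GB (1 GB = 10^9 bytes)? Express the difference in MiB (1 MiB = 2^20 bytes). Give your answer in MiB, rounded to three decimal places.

154 GiB = 154 × 1,073,741,824 = 165,356,240,896 bytes
154 GB = 154 × 1,000,000,000 = 154,000,000,000 bytes
difference = 11,356,240,896 bytes
11,356,240,896 / 1,048,576 = 10,830.155 MiB

10,830.155 MiB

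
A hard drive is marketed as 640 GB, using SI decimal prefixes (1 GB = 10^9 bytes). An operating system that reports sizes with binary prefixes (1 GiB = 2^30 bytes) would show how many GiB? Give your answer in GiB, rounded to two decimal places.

596.05 GiB

640 GB = 640 × 10^9 bytes = 640,000,000,000 bytes
1 GiB = 1,073,741,824 bytes
640,000,000,000 / 1,073,741,824 = 596.05 GiB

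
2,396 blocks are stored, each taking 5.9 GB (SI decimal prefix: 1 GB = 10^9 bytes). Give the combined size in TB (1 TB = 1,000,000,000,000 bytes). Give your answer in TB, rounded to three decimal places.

14.136 TB

Total = 2,396 × 5.9 GB = 14136.4 GB
= 14136.4 × 1,000,000,000 bytes = 14,136,400,000,000 bytes
1 TB = 1,000,000,000,000 bytes
14,136,400,000,000 / 1,000,000,000,000 = 14.136 TB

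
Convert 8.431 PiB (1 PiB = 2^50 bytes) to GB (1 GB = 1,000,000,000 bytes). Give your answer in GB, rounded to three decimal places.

9,492,462.115 GB

8.431 PiB × 1,125,899,906,842,624 bytes/PiB = 9,492,462,114,590,162.944 bytes
1 GB = 10^9 bytes = 1,000,000,000 bytes
9,492,462,114,590,162.944 / 1,000,000,000 = 9,492,462.115 GB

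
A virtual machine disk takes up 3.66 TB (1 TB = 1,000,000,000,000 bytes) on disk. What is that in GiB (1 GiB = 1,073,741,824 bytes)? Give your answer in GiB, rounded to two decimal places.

3,408.64 GiB

3.66 TB = 3.66 × 10^12 bytes = 3,660,000,000,000 bytes
1 GiB = 2^30 bytes = 1,073,741,824 bytes
3,660,000,000,000 / 1,073,741,824 = 3,408.64 GiB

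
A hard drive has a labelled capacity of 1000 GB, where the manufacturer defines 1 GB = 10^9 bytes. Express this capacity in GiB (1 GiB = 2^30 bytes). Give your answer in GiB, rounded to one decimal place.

931.3 GiB

1000 GB × 1,000,000,000 bytes/GB = 1,000,000,000,000 bytes
1 GiB = 1,073,741,824 bytes
1,000,000,000,000 / 1,073,741,824 = 931.3 GiB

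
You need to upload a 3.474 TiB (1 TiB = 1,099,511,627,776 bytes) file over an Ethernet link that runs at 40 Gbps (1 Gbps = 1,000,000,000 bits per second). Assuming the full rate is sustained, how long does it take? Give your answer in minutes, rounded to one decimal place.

3.474 TiB = 3,819,703,394,893.824 bytes = 30,557,627,159,150.592 bits
40 Gbps = 40,000,000,000 bits/s
time = 30,557,627,159,150.592 / 40,000,000,000 = 763.94 s
763.94 s / 60 = 12.7 minutes

12.7 minutes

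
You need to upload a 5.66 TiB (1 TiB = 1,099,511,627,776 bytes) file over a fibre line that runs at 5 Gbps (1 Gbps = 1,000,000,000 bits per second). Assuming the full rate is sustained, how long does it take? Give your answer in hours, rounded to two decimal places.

2.77 hours

5.66 TiB = 6,223,235,813,212.16 bytes = 49,785,886,505,697.28 bits
5 Gbps = 5,000,000,000 bits/s
time = 49,785,886,505,697.28 / 5,000,000,000 = 9,957.1773 s
9,957.1773 s / 3600 = 2.77 hours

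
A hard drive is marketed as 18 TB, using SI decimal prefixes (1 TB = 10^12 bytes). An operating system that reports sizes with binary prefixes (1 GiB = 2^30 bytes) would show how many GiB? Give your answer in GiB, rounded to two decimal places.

18 TB = 18 × 10^12 bytes = 18,000,000,000,000 bytes
1 GiB = 1,073,741,824 bytes
18,000,000,000,000 / 1,073,741,824 = 16,763.81 GiB

16,763.81 GiB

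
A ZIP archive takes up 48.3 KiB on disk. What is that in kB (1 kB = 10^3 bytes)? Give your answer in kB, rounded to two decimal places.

49.46 kB

48.3 KiB = 48.3 × 2^10 bytes = 49,459.2 bytes
1 kB = 1,000 bytes
49,459.2 / 1,000 = 49.46 kB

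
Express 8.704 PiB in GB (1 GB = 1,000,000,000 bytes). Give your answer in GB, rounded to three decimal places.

9,799,832.789 GB

8.704 PiB = 8.704 × 2^50 bytes = 9,799,832,789,158,199.296 bytes
1 GB = 10^9 bytes = 1,000,000,000 bytes
9,799,832,789,158,199.296 / 1,000,000,000 = 9,799,832.789 GB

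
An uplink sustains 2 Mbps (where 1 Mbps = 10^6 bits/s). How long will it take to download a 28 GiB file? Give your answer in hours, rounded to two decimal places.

33.41 hours

28 GiB = 30,064,771,072 bytes = 240,518,168,576 bits
2 Mbps = 2,000,000 bits/s
time = 240,518,168,576 / 2,000,000 = 120,259.0843 s
120,259.0843 s / 3600 = 33.41 hours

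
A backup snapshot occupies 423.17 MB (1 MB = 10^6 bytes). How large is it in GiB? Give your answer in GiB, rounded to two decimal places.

0.39 GiB

423.17 MB × 1,000,000 bytes/MB = 423,170,000 bytes
1 GiB = 1,073,741,824 bytes
423,170,000 / 1,073,741,824 = 0.39 GiB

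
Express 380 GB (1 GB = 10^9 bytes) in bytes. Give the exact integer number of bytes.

380 × 1,000,000,000 = 380,000,000,000 bytes

380,000,000,000 bytes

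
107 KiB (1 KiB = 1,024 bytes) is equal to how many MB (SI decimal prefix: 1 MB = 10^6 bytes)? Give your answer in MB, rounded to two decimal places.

107 KiB = 107 × 2^10 bytes = 109,568 bytes
1 MB = 1,000,000 bytes
109,568 / 1,000,000 = 0.11 MB

0.11 MB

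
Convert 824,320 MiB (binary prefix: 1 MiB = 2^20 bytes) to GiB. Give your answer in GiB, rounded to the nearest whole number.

805 GiB

824,320 MiB = 824,320 × 2^20 bytes = 864,362,168,320 bytes
1 GiB = 2^30 bytes = 1,073,741,824 bytes
864,362,168,320 / 1,073,741,824 = 805 GiB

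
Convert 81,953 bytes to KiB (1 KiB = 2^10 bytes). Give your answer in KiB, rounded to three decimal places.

80.032 KiB

81,953 bytes given.
1 KiB = 2^10 bytes = 1,024 bytes
81,953 / 1,024 = 80.032 KiB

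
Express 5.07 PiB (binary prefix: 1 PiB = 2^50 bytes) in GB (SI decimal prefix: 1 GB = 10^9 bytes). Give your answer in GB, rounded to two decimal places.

5,708,312.53 GB

5.07 PiB × 1,125,899,906,842,624 bytes/PiB = 5,708,312,527,692,103.68 bytes
1 GB = 1,000,000,000 bytes
5,708,312,527,692,103.68 / 1,000,000,000 = 5,708,312.53 GB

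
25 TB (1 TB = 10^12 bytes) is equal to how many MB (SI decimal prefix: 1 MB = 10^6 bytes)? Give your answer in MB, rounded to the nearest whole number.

25 TB × 1,000,000,000,000 bytes/TB = 25,000,000,000,000 bytes
1 MB = 10^6 bytes = 1,000,000 bytes
25,000,000,000,000 / 1,000,000 = 25,000,000 MB

25,000,000 MB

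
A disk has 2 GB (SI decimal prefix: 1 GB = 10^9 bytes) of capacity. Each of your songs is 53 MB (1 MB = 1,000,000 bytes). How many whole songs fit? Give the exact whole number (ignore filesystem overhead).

37

Capacity: 2 GB = 2,000,000,000 bytes
Per item: 53 MB = 53,000,000 bytes
⌊2,000,000,000 / 53,000,000⌋ = 37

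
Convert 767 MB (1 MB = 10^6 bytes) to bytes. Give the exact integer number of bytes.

767,000,000 bytes

767 × 1,000,000 = 767,000,000 bytes  (1 MB = 10^6 bytes)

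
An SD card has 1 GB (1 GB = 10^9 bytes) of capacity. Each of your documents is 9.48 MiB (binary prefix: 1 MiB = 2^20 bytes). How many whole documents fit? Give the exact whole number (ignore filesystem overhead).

Capacity: 1 GB = 1,000,000,000 bytes
Per item: 9.48 MiB = 9,940,500.48 bytes
⌊1,000,000,000 / 9,940,500.48⌋ = 100

100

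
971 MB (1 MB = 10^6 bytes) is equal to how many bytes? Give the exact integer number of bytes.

971,000,000 bytes

971 × 1,000,000 = 971,000,000 bytes  (1 MB = 10^6 bytes)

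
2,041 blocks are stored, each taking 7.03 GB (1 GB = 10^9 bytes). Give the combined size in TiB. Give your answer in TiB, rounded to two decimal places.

Total = 2,041 × 7.03 GB = 14348.23 GB
= 14348.23 × 1,000,000,000 bytes = 14,348,230,000,000 bytes
1 TiB = 1,099,511,627,776 bytes
14,348,230,000,000 / 1,099,511,627,776 = 13.05 TiB

13.05 TiB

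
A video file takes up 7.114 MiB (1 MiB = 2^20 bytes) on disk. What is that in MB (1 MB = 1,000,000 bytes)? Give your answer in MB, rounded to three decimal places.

7.460 MB

7.114 MiB × 1,048,576 bytes/MiB = 7,459,569.664 bytes
1 MB = 1,000,000 bytes
7,459,569.664 / 1,000,000 = 7.460 MB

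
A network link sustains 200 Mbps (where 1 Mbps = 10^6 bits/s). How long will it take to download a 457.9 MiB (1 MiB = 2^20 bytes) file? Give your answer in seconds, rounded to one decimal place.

19.2 seconds

457.9 MiB = 480,142,950.4 bytes = 3,841,143,603.2 bits
200 Mbps = 200,000,000 bits/s
time = 3,841,143,603.2 / 200,000,000 = 19.2 s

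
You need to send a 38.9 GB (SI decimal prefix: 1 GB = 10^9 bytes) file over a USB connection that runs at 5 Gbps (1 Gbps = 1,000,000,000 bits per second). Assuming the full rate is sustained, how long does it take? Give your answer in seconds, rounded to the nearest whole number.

62 seconds

38.9 GB = 38,900,000,000 bytes = 311,200,000,000 bits
5 Gbps = 5,000,000,000 bits/s
time = 311,200,000,000 / 5,000,000,000 = 62 s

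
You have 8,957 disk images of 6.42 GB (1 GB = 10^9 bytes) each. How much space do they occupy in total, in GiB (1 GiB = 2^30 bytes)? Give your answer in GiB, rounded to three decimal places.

Total = 8,957 × 6.42 GB = 57503.94 GB
= 57503.94 × 1,000,000,000 bytes = 57,503,940,000,000 bytes
1 GiB = 1,073,741,824 bytes
57,503,940,000,000 / 1,073,741,824 = 53,554.717 GiB

53,554.717 GiB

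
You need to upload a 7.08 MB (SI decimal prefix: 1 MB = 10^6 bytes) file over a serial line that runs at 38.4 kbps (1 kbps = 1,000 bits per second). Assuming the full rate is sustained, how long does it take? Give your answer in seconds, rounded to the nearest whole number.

7.08 MB = 7,080,000 bytes = 56,640,000 bits
38.4 kbps = 38,400 bits/s
time = 56,640,000 / 38,400 = 1,475 s

1,475 seconds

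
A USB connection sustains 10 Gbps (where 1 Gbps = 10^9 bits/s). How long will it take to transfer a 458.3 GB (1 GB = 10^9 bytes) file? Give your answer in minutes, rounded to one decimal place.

6.1 minutes

458.3 GB = 458,300,000,000 bytes = 3,666,400,000,000 bits
10 Gbps = 10,000,000,000 bits/s
time = 3,666,400,000,000 / 10,000,000,000 = 366.64 s
366.64 s / 60 = 6.1 minutes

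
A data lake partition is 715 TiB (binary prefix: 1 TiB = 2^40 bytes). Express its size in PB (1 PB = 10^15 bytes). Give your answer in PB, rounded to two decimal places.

715 TiB × 1,099,511,627,776 bytes/TiB = 786,150,813,859,840 bytes
1 PB = 1,000,000,000,000,000 bytes
786,150,813,859,840 / 1,000,000,000,000,000 = 0.79 PB

0.79 PB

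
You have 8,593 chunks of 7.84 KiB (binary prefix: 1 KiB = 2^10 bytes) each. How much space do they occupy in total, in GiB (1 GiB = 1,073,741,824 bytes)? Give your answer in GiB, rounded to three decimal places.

Total = 8,593 × 7.84 KiB = 67369.12 KiB
= 67369.12 × 1,024 bytes = 68,985,978.88 bytes
1 GiB = 1,073,741,824 bytes
68,985,978.88 / 1,073,741,824 = 0.064 GiB

0.064 GiB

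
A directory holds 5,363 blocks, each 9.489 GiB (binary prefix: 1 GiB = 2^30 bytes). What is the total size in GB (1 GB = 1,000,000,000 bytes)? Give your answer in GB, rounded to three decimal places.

54,642.192 GB

Total = 5,363 × 9.489 GiB = 50889.507 GiB
= 50889.507 × 1,073,741,824 bytes = 54,642,192,068,640.768 bytes
1 GB = 1,000,000,000 bytes
54,642,192,068,640.768 / 1,000,000,000 = 54,642.192 GB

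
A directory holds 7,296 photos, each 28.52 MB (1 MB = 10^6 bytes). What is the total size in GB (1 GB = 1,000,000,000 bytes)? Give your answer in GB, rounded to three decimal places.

208.082 GB

Total = 7,296 × 28.52 MB = 208081.92 MB
= 208081.92 × 1,000,000 bytes = 208,081,920,000 bytes
1 GB = 1,000,000,000 bytes
208,081,920,000 / 1,000,000,000 = 208.082 GB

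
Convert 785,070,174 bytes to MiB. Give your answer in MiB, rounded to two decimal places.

785,070,174 bytes given.
1 MiB = 2^20 bytes = 1,048,576 bytes
785,070,174 / 1,048,576 = 748.70 MiB

748.70 MiB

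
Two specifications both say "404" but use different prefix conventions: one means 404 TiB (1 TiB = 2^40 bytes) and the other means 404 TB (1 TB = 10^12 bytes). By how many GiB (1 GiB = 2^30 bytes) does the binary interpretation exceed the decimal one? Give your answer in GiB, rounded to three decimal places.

37,441.680 GiB

404 TiB = 404 × 1,099,511,627,776 = 444,202,697,621,504 bytes
404 TB = 404 × 1,000,000,000,000 = 404,000,000,000,000 bytes
difference = 40,202,697,621,504 bytes
40,202,697,621,504 / 1,073,741,824 = 37,441.680 GiB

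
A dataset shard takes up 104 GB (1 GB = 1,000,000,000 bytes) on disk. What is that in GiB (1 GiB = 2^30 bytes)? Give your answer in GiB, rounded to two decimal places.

96.86 GiB

104 GB = 104 × 10^9 bytes = 104,000,000,000 bytes
1 GiB = 1,073,741,824 bytes
104,000,000,000 / 1,073,741,824 = 96.86 GiB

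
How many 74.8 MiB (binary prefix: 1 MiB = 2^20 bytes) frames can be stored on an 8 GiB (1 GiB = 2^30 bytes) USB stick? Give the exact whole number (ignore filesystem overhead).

Capacity: 8 GiB = 8,589,934,592 bytes
Per item: 74.8 MiB = 78,433,484.8 bytes
⌊8,589,934,592 / 78,433,484.8⌋ = 109

109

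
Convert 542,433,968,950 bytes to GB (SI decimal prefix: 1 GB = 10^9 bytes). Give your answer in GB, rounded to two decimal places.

542.43 GB

542,433,968,950 bytes given.
1 GB = 1,000,000,000 bytes
542,433,968,950 / 1,000,000,000 = 542.43 GB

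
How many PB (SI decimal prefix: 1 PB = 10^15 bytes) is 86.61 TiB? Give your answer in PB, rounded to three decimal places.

0.095 PB

86.61 TiB = 86.61 × 2^40 bytes = 95,228,702,081,679.36 bytes
1 PB = 1,000,000,000,000,000 bytes
95,228,702,081,679.36 / 1,000,000,000,000,000 = 0.095 PB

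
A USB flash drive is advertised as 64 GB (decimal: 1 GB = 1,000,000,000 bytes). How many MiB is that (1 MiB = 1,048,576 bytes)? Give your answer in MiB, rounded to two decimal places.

64 GB × 1,000,000,000 bytes/GB = 64,000,000,000 bytes
1 MiB = 1,048,576 bytes
64,000,000,000 / 1,048,576 = 61,035.16 MiB

61,035.16 MiB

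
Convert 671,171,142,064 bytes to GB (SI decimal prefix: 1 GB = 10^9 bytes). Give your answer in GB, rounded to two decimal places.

671,171,142,064 bytes given.
1 GB = 10^9 bytes = 1,000,000,000 bytes
671,171,142,064 / 1,000,000,000 = 671.17 GB

671.17 GB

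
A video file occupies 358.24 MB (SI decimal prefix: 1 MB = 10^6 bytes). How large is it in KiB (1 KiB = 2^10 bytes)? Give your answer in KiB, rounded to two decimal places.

358.24 MB × 1,000,000 bytes/MB = 358,240,000 bytes
1 KiB = 1,024 bytes
358,240,000 / 1,024 = 349,843.75 KiB

349,843.75 KiB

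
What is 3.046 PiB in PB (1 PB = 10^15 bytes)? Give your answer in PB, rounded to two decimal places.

3.046 PiB = 3.046 × 2^50 bytes = 3,429,491,116,242,632.704 bytes
1 PB = 1,000,000,000,000,000 bytes
3,429,491,116,242,632.704 / 1,000,000,000,000,000 = 3.43 PB

3.43 PB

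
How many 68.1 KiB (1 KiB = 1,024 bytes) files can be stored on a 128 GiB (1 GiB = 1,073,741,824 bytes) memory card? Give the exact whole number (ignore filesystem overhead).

1,970,891

Capacity: 128 GiB = 137,438,953,472 bytes
Per item: 68.1 KiB = 69,734.4 bytes
⌊137,438,953,472 / 69,734.4⌋ = 1,970,891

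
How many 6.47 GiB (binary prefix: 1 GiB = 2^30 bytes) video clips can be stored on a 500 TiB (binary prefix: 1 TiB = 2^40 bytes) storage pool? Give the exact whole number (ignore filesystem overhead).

Capacity: 500 TiB = 549,755,813,888,000 bytes
Per item: 6.47 GiB = 6,947,109,601.28 bytes
⌊549,755,813,888,000 / 6,947,109,601.28⌋ = 79,134

79,134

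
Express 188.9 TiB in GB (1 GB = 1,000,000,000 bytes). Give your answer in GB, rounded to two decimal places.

207,697.75 GB

188.9 TiB × 1,099,511,627,776 bytes/TiB = 207,697,746,486,886.4 bytes
1 GB = 10^9 bytes = 1,000,000,000 bytes
207,697,746,486,886.4 / 1,000,000,000 = 207,697.75 GB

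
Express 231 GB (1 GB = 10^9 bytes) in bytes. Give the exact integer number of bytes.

231 × 1,000,000,000 = 231,000,000,000 bytes

231,000,000,000 bytes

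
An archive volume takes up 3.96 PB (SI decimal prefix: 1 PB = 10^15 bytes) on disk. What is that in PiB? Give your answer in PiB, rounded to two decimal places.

3.52 PiB

3.96 PB = 3.96 × 10^15 bytes = 3,960,000,000,000,000 bytes
1 PiB = 2^50 bytes = 1,125,899,906,842,624 bytes
3,960,000,000,000,000 / 1,125,899,906,842,624 = 3.52 PiB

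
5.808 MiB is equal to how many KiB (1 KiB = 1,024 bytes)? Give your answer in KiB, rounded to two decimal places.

5,947.39 KiB

5.808 MiB = 5.808 × 2^20 bytes = 6,090,129.408 bytes
1 KiB = 1,024 bytes
6,090,129.408 / 1,024 = 5,947.39 KiB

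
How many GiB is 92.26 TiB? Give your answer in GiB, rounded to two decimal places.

92.26 TiB = 92.26 × 2^40 bytes = 101,440,942,778,613.76 bytes
1 GiB = 1,073,741,824 bytes
101,440,942,778,613.76 / 1,073,741,824 = 94,474.24 GiB

94,474.24 GiB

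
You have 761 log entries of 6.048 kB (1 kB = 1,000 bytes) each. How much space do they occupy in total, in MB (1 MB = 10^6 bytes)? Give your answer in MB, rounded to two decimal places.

Total = 761 × 6.048 kB = 4602.528 kB
= 4602.528 × 1,000 bytes = 4,602,528 bytes
1 MB = 1,000,000 bytes
4,602,528 / 1,000,000 = 4.60 MB

4.60 MB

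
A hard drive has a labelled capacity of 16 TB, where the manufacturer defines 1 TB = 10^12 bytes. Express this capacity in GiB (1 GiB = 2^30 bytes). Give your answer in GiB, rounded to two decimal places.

14,901.16 GiB

16 TB × 1,000,000,000,000 bytes/TB = 16,000,000,000,000 bytes
1 GiB = 2^30 bytes = 1,073,741,824 bytes
16,000,000,000,000 / 1,073,741,824 = 14,901.16 GiB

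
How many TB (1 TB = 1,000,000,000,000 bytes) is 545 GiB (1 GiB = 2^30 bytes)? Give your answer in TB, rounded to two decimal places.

0.59 TB

545 GiB = 545 × 2^30 bytes = 585,189,294,080 bytes
1 TB = 1,000,000,000,000 bytes
585,189,294,080 / 1,000,000,000,000 = 0.59 TB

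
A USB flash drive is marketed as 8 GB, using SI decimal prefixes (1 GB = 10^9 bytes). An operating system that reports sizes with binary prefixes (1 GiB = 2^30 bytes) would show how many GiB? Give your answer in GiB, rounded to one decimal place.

7.5 GiB

8 GB = 8 × 10^9 bytes = 8,000,000,000 bytes
1 GiB = 2^30 bytes = 1,073,741,824 bytes
8,000,000,000 / 1,073,741,824 = 7.5 GiB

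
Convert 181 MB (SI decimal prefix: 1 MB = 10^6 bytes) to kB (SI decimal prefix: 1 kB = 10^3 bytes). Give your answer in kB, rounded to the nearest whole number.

181 MB × 1,000,000 bytes/MB = 181,000,000 bytes
1 kB = 10^3 bytes = 1,000 bytes
181,000,000 / 1,000 = 181,000 kB

181,000 kB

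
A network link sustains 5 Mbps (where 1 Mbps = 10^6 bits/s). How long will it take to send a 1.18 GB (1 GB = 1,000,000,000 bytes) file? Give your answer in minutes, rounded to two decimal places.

31.47 minutes

1.18 GB = 1,180,000,000 bytes = 9,440,000,000 bits
5 Mbps = 5,000,000 bits/s
time = 9,440,000,000 / 5,000,000 = 1,888.000 s
1,888.000 s / 60 = 31.47 minutes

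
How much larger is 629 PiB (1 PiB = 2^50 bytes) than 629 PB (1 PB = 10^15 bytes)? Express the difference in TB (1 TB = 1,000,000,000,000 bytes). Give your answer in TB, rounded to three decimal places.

629 PiB = 629 × 1,125,899,906,842,624 = 708,191,041,404,010,496 bytes
629 PB = 629 × 1,000,000,000,000,000 = 629,000,000,000,000,000 bytes
difference = 79,191,041,404,010,496 bytes
79,191,041,404,010,496 / 1,000,000,000,000 = 79,191.041 TB

79,191.041 TB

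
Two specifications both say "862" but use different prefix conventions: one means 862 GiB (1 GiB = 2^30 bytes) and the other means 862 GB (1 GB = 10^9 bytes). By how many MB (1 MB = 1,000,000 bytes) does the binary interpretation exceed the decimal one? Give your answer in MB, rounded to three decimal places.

63,565.452 MB

862 GiB = 862 × 1,073,741,824 = 925,565,452,288 bytes
862 GB = 862 × 1,000,000,000 = 862,000,000,000 bytes
difference = 63,565,452,288 bytes
63,565,452,288 / 1,000,000 = 63,565.452 MB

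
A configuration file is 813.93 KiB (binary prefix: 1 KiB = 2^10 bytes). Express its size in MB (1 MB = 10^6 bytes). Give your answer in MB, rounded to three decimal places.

0.833 MB

813.93 KiB × 1,024 bytes/KiB = 833,464.32 bytes
1 MB = 1,000,000 bytes
833,464.32 / 1,000,000 = 0.833 MB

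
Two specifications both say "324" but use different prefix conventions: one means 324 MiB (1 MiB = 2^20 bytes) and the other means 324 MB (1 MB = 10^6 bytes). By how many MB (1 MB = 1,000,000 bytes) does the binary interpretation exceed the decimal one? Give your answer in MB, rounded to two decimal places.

15.74 MB

324 MiB = 324 × 1,048,576 = 339,738,624 bytes
324 MB = 324 × 1,000,000 = 324,000,000 bytes
difference = 15,738,624 bytes
15,738,624 / 1,000,000 = 15.74 MB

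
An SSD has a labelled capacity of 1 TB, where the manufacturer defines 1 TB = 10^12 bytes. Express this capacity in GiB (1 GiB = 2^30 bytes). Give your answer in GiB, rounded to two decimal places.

1 TB = 1 × 10^12 bytes = 1,000,000,000,000 bytes
1 GiB = 1,073,741,824 bytes
1,000,000,000,000 / 1,073,741,824 = 931.32 GiB

931.32 GiB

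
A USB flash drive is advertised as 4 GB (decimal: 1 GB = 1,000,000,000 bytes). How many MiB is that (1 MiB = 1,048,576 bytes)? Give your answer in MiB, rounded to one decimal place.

3,814.7 MiB

4 GB × 1,000,000,000 bytes/GB = 4,000,000,000 bytes
1 MiB = 1,048,576 bytes
4,000,000,000 / 1,048,576 = 3,814.7 MiB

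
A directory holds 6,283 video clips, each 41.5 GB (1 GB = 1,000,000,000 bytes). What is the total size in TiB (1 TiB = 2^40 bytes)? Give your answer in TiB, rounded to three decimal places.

237.146 TiB

Total = 6,283 × 41.5 GB = 260744.5 GB
= 260744.5 × 1,000,000,000 bytes = 260,744,500,000,000 bytes
1 TiB = 1,099,511,627,776 bytes
260,744,500,000,000 / 1,099,511,627,776 = 237.146 TiB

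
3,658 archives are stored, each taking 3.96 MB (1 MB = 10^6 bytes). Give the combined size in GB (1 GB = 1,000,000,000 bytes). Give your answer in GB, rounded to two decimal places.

14.49 GB

Total = 3,658 × 3.96 MB = 14485.68 MB
= 14485.68 × 1,000,000 bytes = 14,485,680,000 bytes
1 GB = 1,000,000,000 bytes
14,485,680,000 / 1,000,000,000 = 14.49 GB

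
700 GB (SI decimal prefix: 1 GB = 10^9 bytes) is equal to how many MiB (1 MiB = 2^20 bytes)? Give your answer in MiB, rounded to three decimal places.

700 GB × 1,000,000,000 bytes/GB = 700,000,000,000 bytes
1 MiB = 2^20 bytes = 1,048,576 bytes
700,000,000,000 / 1,048,576 = 667,572.021 MiB

667,572.021 MiB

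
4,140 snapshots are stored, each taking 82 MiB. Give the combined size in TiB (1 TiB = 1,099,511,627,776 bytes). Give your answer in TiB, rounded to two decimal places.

Total = 4,140 × 82 MiB = 339,480 MiB
= 339,480 × 1,048,576 bytes = 355,970,580,480 bytes
1 TiB = 1,099,511,627,776 bytes
355,970,580,480 / 1,099,511,627,776 = 0.32 TiB

0.32 TiB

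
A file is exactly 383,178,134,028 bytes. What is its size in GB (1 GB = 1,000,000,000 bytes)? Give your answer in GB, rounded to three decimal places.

383,178,134,028 bytes given.
1 GB = 1,000,000,000 bytes
383,178,134,028 / 1,000,000,000 = 383.178 GB

383.178 GB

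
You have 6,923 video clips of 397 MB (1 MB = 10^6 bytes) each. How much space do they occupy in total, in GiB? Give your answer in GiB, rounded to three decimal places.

Total = 6,923 × 397 MB = 2,748,431 MB
= 2,748,431 × 1,000,000 bytes = 2,748,431,000,000 bytes
1 GiB = 1,073,741,824 bytes
2,748,431,000,000 / 1,073,741,824 = 2,559.676 GiB

2,559.676 GiB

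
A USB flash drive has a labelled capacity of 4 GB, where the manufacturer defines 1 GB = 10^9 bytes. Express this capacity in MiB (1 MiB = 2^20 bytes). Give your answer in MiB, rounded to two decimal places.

3,814.70 MiB

4 GB × 1,000,000,000 bytes/GB = 4,000,000,000 bytes
1 MiB = 2^20 bytes = 1,048,576 bytes
4,000,000,000 / 1,048,576 = 3,814.70 MiB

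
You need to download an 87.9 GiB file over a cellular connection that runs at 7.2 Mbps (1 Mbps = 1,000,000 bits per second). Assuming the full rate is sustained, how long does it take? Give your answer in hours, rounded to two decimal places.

87.9 GiB = 94,381,906,329.6 bytes = 755,055,250,636.8 bits
7.2 Mbps = 7,200,000 bits/s
time = 755,055,250,636.8 / 7,200,000 = 104,868.7848 s
104,868.7848 s / 3600 = 29.13 hours

29.13 hours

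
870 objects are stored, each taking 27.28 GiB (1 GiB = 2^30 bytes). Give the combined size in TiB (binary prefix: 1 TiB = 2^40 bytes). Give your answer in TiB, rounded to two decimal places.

23.18 TiB

Total = 870 × 27.28 GiB = 23733.6 GiB
= 23733.6 × 1,073,741,824 bytes = 25,483,758,954,086.4 bytes
1 TiB = 1,099,511,627,776 bytes
25,483,758,954,086.4 / 1,099,511,627,776 = 23.18 TiB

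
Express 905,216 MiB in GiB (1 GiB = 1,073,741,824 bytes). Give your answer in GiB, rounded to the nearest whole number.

905,216 MiB × 1,048,576 bytes/MiB = 949,187,772,416 bytes
1 GiB = 2^30 bytes = 1,073,741,824 bytes
949,187,772,416 / 1,073,741,824 = 884 GiB

884 GiB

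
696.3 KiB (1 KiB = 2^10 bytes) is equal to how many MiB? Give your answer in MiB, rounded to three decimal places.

696.3 KiB = 696.3 × 2^10 bytes = 713,011.2 bytes
1 MiB = 2^20 bytes = 1,048,576 bytes
713,011.2 / 1,048,576 = 0.680 MiB

0.680 MiB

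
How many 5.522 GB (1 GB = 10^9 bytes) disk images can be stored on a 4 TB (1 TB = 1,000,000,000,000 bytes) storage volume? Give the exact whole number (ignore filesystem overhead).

724

Capacity: 4 TB = 4,000,000,000,000 bytes
Per item: 5.522 GB = 5,522,000,000 bytes
⌊4,000,000,000,000 / 5,522,000,000⌋ = 724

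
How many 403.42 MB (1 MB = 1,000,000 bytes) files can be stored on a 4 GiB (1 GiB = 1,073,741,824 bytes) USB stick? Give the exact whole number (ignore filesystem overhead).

10

Capacity: 4 GiB = 4,294,967,296 bytes
Per item: 403.42 MB = 403,420,000 bytes
⌊4,294,967,296 / 403,420,000⌋ = 10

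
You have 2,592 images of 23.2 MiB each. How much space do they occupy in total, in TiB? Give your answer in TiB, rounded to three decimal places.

Total = 2,592 × 23.2 MiB = 60134.4 MiB
= 60134.4 × 1,048,576 bytes = 63,055,488,614.4 bytes
1 TiB = 1,099,511,627,776 bytes
63,055,488,614.4 / 1,099,511,627,776 = 0.057 TiB

0.057 TiB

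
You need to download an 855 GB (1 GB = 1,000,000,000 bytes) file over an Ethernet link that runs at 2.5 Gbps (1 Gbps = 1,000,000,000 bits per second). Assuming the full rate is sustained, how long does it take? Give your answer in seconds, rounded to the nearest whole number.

2,736 seconds

855 GB = 855,000,000,000 bytes = 6,840,000,000,000 bits
2.5 Gbps = 2,500,000,000 bits/s
time = 6,840,000,000,000 / 2,500,000,000 = 2,736 s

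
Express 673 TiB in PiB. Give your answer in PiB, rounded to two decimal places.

673 TiB = 673 × 2^40 bytes = 739,971,325,493,248 bytes
1 PiB = 2^50 bytes = 1,125,899,906,842,624 bytes
739,971,325,493,248 / 1,125,899,906,842,624 = 0.66 PiB

0.66 PiB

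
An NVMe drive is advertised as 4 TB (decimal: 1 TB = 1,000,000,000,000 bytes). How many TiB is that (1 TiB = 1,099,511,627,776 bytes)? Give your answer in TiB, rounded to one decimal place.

3.6 TiB

4 TB = 4 × 10^12 bytes = 4,000,000,000,000 bytes
1 TiB = 2^40 bytes = 1,099,511,627,776 bytes
4,000,000,000,000 / 1,099,511,627,776 = 3.6 TiB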